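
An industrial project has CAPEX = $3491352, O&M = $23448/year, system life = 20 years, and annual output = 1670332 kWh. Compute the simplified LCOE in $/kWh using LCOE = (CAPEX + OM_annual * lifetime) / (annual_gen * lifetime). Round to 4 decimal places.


Total cost = CAPEX + OM * lifetime = 3491352 + 23448 * 20 = 3491352 + 468960 = 3960312
Total generation = annual * lifetime = 1670332 * 20 = 33406640 kWh
LCOE = 3960312 / 33406640
LCOE = 0.1185 $/kWh

0.1185


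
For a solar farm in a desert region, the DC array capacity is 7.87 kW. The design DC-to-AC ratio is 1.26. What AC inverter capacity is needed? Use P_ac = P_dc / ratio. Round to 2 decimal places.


The inverter AC capacity is determined by the DC/AC ratio.
Given: P_dc = 7.87 kW, DC/AC ratio = 1.26
P_ac = P_dc / ratio = 7.87 / 1.26
P_ac = 6.25 kW

6.25


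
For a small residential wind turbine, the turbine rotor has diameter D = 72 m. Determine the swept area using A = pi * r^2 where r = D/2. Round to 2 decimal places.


Compute the rotor radius:
  r = D / 2 = 72 / 2 = 36.0 m
Calculate swept area:
  A = pi * r^2 = pi * 36.0^2
  A = 4071.50 m^2

4071.50


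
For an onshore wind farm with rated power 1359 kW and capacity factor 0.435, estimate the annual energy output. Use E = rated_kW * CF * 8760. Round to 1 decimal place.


Annual energy = rated_kW * capacity_factor * hours_per_year
Given: P_rated = 1359 kW, CF = 0.435, hours = 8760
E = 1359 * 0.435 * 8760
E = 5178605.4 kWh

5178605.4


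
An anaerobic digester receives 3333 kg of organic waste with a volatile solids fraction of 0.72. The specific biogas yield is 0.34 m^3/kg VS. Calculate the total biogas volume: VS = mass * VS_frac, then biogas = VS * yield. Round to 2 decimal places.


Compute volatile solids:
  VS = mass * VS_fraction = 3333 * 0.72 = 2399.76 kg
Calculate biogas volume:
  Biogas = VS * specific_yield = 2399.76 * 0.34
  Biogas = 815.92 m^3

815.92


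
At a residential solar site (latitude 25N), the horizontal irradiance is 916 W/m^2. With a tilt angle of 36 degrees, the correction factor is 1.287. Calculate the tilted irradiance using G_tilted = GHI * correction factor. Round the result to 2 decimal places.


Identify the given values:
  GHI = 916 W/m^2, tilt correction factor = 1.287
Apply the formula G_tilted = GHI * factor:
  G_tilted = 916 * 1.287
  G_tilted = 1178.89 W/m^2

1178.89


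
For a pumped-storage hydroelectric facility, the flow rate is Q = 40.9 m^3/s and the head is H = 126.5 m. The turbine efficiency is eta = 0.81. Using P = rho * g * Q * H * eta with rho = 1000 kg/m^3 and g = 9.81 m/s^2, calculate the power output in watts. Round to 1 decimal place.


Apply the hydropower formula P = rho * g * Q * H * eta
rho * g = 1000 * 9.81 = 9810.0
P = 9810.0 * 40.9 * 126.5 * 0.81
P = 41111929.5 W

41111929.5


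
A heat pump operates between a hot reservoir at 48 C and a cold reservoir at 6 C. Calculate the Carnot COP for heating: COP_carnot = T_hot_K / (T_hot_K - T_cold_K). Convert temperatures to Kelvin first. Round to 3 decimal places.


Convert to Kelvin:
  T_hot = 48 + 273.15 = 321.15 K
  T_cold = 6 + 273.15 = 279.15 K
Apply Carnot COP formula:
  COP = T_hot_K / (T_hot_K - T_cold_K) = 321.15 / 42.0
  COP = 7.646

7.646


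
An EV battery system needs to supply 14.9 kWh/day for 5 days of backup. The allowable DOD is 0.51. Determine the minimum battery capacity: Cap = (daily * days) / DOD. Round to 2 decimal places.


Total energy needed = daily * days = 14.9 * 5 = 74.5 kWh
Account for depth of discharge:
  Cap = total_energy / DOD = 74.5 / 0.51
  Cap = 146.08 kWh

146.08


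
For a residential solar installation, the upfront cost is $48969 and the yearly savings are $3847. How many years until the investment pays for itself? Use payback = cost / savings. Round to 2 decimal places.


Simple payback period = initial cost / annual savings
Payback = 48969 / 3847
Payback = 12.73 years

12.73


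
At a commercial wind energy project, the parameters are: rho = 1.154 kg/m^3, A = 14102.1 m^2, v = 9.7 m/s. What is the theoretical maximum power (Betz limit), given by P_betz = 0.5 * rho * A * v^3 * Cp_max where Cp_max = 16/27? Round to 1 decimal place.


The Betz coefficient Cp_max = 16/27 = 0.5926
v^3 = 9.7^3 = 912.673
P_betz = 0.5 * rho * A * v^3 * Cp_max
P_betz = 0.5 * 1.154 * 14102.1 * 912.673 * 0.5926
P_betz = 4400793.8 W

4400793.8


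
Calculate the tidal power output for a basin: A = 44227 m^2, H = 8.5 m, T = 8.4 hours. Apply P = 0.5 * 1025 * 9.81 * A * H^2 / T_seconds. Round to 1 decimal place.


Convert period to seconds: T = 8.4 * 3600 = 30240.0 s
H^2 = 8.5^2 = 72.25
P = 0.5 * rho * g * A * H^2 / T
P = 0.5 * 1025 * 9.81 * 44227 * 72.25 / 30240.0
P = 531259.1 W

531259.1


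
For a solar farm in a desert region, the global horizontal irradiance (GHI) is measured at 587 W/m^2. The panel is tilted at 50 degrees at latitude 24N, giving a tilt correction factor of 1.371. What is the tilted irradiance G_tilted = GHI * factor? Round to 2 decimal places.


Identify the given values:
  GHI = 587 W/m^2, tilt correction factor = 1.371
Apply the formula G_tilted = GHI * factor:
  G_tilted = 587 * 1.371
  G_tilted = 804.78 W/m^2

804.78


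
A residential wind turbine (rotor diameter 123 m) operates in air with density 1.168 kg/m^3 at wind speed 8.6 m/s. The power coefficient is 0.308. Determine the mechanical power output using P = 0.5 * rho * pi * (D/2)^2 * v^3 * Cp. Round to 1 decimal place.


Step 1 -- Compute swept area:
  A = pi * (D/2)^2 = pi * (123/2)^2 = 11882.29 m^2
Step 2 -- Apply wind power equation:
  P = 0.5 * rho * A * v^3 * Cp
  v^3 = 8.6^3 = 636.056
  P = 0.5 * 1.168 * 11882.29 * 636.056 * 0.308
  P = 1359436.8 W

1359436.8


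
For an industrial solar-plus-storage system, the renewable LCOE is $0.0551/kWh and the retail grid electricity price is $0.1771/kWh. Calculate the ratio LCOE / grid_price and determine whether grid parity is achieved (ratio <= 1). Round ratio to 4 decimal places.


Compare LCOE to grid price:
  LCOE = $0.0551/kWh, Grid price = $0.1771/kWh
  Ratio = LCOE / grid_price = 0.0551 / 0.1771 = 0.3111
  Grid parity achieved (ratio <= 1)? yes

0.3111


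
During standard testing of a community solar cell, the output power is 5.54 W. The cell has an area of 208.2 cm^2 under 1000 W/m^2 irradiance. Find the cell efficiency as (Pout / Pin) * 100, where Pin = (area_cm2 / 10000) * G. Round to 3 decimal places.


First compute the input power:
  Pin = area_cm2 / 10000 * G = 208.2 / 10000 * 1000 = 20.82 W
Then compute efficiency:
  Efficiency = (Pout / Pin) * 100 = (5.54 / 20.82) * 100
  Efficiency = 26.609%

26.609


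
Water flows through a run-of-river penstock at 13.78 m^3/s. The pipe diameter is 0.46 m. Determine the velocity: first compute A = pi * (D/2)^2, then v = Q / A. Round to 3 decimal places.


Compute pipe cross-sectional area:
  A = pi * (D/2)^2 = pi * (0.46/2)^2 = 0.1662 m^2
Calculate velocity:
  v = Q / A = 13.78 / 0.1662
  v = 82.917 m/s

82.917


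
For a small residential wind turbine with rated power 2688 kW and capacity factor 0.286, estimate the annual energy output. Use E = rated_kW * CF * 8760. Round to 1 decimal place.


Annual energy = rated_kW * capacity_factor * hours_per_year
Given: P_rated = 2688 kW, CF = 0.286, hours = 8760
E = 2688 * 0.286 * 8760
E = 6734407.7 kWh

6734407.7


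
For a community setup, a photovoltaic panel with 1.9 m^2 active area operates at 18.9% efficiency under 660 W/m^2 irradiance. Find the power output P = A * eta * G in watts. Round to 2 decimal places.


Use the solar power formula P = A * eta * G.
Given: A = 1.9 m^2, eta = 0.189, G = 660 W/m^2
P = 1.9 * 0.189 * 660
P = 237.01 W

237.01


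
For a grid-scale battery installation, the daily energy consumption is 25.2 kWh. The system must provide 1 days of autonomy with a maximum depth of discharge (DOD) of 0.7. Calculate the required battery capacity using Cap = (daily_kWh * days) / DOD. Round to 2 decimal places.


Total energy needed = daily * days = 25.2 * 1 = 25.2 kWh
Account for depth of discharge:
  Cap = total_energy / DOD = 25.2 / 0.7
  Cap = 36.00 kWh

36.00


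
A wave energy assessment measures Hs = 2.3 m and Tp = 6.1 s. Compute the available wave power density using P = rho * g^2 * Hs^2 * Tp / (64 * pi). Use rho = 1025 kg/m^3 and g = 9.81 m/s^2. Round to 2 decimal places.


Apply wave power formula:
  g^2 = 9.81^2 = 96.2361
  Hs^2 = 2.3^2 = 5.29
  Numerator = rho * g^2 * Hs^2 * Tp = 1025 * 96.2361 * 5.29 * 6.1 = 3183078.78
  Denominator = 64 * pi = 201.0619
  P = 3183078.78 / 201.0619 = 15831.34 W/m

15831.34


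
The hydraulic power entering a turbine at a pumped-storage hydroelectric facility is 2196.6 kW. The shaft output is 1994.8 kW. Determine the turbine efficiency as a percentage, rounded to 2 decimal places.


Turbine efficiency = (output power / input power) * 100
eta = (1994.8 / 2196.6) * 100
eta = 90.81%

90.81


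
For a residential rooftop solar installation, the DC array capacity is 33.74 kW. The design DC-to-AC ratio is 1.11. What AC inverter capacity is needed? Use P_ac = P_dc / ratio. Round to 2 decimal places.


The inverter AC capacity is determined by the DC/AC ratio.
Given: P_dc = 33.74 kW, DC/AC ratio = 1.11
P_ac = P_dc / ratio = 33.74 / 1.11
P_ac = 30.40 kW

30.40


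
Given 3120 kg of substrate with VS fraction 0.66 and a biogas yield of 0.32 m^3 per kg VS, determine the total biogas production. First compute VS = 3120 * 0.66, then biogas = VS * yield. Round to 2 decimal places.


Compute volatile solids:
  VS = mass * VS_fraction = 3120 * 0.66 = 2059.2 kg
Calculate biogas volume:
  Biogas = VS * specific_yield = 2059.2 * 0.32
  Biogas = 658.94 m^3

658.94


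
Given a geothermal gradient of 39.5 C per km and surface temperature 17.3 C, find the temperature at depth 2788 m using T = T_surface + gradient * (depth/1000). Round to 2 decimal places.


Convert depth to km: 2788 / 1000 = 2.788 km
Temperature increase = gradient * depth_km = 39.5 * 2.788 = 110.13 C
Temperature at depth = T_surface + delta_T = 17.3 + 110.13
T = 127.43 C

127.43


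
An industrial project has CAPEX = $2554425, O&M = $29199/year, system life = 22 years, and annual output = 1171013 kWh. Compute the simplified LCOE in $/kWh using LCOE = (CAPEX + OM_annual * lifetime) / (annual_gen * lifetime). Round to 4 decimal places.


Total cost = CAPEX + OM * lifetime = 2554425 + 29199 * 22 = 2554425 + 642378 = 3196803
Total generation = annual * lifetime = 1171013 * 22 = 25762286 kWh
LCOE = 3196803 / 25762286
LCOE = 0.1241 $/kWh

0.1241


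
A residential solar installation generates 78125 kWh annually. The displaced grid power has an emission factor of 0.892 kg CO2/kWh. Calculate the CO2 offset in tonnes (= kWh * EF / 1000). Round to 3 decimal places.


CO2 offset in kg = generation * emission_factor
CO2 offset = 78125 * 0.892 = 69687.5 kg
Convert to tonnes:
  CO2 offset = 69687.5 / 1000 = 69.688 tonnes

69.688


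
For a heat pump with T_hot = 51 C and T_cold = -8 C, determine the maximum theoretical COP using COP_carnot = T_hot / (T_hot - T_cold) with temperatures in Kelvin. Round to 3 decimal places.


Convert to Kelvin:
  T_hot = 51 + 273.15 = 324.15 K
  T_cold = -8 + 273.15 = 265.15 K
Apply Carnot COP formula:
  COP = T_hot_K / (T_hot_K - T_cold_K) = 324.15 / 59.0
  COP = 5.494

5.494


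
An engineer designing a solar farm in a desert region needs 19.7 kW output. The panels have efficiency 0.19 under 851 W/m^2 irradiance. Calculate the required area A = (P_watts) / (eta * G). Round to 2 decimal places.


Convert target power to watts: P = 19.7 * 1000 = 19700.0 W
Compute denominator: eta * G = 0.19 * 851 = 161.69
Required area A = P / (eta * G) = 19700.0 / 161.69
A = 121.84 m^2

121.84


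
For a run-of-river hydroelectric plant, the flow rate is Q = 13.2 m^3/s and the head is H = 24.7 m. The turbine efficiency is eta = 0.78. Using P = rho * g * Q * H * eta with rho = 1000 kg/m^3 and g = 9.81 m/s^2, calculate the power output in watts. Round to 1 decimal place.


Apply the hydropower formula P = rho * g * Q * H * eta
rho * g = 1000 * 9.81 = 9810.0
P = 9810.0 * 13.2 * 24.7 * 0.78
P = 2494792.9 W

2494792.9


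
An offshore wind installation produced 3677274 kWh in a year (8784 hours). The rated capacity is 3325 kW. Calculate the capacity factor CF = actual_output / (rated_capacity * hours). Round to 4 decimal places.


Capacity factor = actual output / maximum possible output
Maximum possible = rated * hours = 3325 * 8784 = 29206800 kWh
CF = 3677274 / 29206800
CF = 0.1259

0.1259


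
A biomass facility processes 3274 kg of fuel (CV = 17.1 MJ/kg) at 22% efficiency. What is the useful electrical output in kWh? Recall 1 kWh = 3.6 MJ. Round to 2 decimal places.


Total energy = mass * CV = 3274 * 17.1 = 55985.4 MJ
Useful energy = total * eta = 55985.4 * 0.22 = 12316.79 MJ
Convert to kWh: 12316.79 / 3.6
Useful energy = 3421.33 kWh

3421.33


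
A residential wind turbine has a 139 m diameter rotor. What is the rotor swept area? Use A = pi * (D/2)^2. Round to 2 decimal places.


Compute the rotor radius:
  r = D / 2 = 139 / 2 = 69.5 m
Calculate swept area:
  A = pi * r^2 = pi * 69.5^2
  A = 15174.68 m^2

15174.68


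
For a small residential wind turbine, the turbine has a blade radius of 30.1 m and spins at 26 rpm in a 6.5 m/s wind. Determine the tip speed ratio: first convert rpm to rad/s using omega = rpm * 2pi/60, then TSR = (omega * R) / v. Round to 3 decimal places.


Convert rotational speed to rad/s:
  omega = 26 * 2 * pi / 60 = 2.7227 rad/s
Compute tip speed:
  v_tip = omega * R = 2.7227 * 30.1 = 81.954 m/s
Tip speed ratio:
  TSR = v_tip / v_wind = 81.954 / 6.5 = 12.608

12.608


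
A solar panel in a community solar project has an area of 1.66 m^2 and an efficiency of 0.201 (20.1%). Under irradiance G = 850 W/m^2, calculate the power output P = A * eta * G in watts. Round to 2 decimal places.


Use the solar power formula P = A * eta * G.
Given: A = 1.66 m^2, eta = 0.201, G = 850 W/m^2
P = 1.66 * 0.201 * 850
P = 283.61 W

283.61


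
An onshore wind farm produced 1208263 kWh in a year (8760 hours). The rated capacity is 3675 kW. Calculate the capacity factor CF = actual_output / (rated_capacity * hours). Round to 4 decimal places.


Capacity factor = actual output / maximum possible output
Maximum possible = rated * hours = 3675 * 8760 = 32193000 kWh
CF = 1208263 / 32193000
CF = 0.0375

0.0375


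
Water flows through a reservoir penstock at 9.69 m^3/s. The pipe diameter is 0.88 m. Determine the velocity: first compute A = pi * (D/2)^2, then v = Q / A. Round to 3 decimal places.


Compute pipe cross-sectional area:
  A = pi * (D/2)^2 = pi * (0.88/2)^2 = 0.6082 m^2
Calculate velocity:
  v = Q / A = 9.69 / 0.6082
  v = 15.932 m/s

15.932


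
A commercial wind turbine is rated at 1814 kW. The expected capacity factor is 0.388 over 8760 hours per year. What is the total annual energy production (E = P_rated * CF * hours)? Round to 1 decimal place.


Annual energy = rated_kW * capacity_factor * hours_per_year
Given: P_rated = 1814 kW, CF = 0.388, hours = 8760
E = 1814 * 0.388 * 8760
E = 6165568.3 kWh

6165568.3


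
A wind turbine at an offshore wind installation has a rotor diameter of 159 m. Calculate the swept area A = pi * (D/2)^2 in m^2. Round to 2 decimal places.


Compute the rotor radius:
  r = D / 2 = 159 / 2 = 79.5 m
Calculate swept area:
  A = pi * r^2 = pi * 79.5^2
  A = 19855.65 m^2

19855.65


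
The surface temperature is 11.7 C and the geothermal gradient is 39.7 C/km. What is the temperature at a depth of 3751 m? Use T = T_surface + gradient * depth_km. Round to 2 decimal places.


Convert depth to km: 3751 / 1000 = 3.751 km
Temperature increase = gradient * depth_km = 39.7 * 3.751 = 148.91 C
Temperature at depth = T_surface + delta_T = 11.7 + 148.91
T = 160.61 C

160.61


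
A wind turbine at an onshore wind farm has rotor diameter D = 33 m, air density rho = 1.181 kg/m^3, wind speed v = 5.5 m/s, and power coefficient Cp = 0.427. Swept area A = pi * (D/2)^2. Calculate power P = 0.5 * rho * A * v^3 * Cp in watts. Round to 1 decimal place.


Step 1 -- Compute swept area:
  A = pi * (D/2)^2 = pi * (33/2)^2 = 855.3 m^2
Step 2 -- Apply wind power equation:
  P = 0.5 * rho * A * v^3 * Cp
  v^3 = 5.5^3 = 166.375
  P = 0.5 * 1.181 * 855.3 * 166.375 * 0.427
  P = 35880.1 W

35880.1


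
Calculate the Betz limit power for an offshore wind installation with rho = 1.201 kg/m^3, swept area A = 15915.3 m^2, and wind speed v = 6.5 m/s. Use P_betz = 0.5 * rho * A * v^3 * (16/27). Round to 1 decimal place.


The Betz coefficient Cp_max = 16/27 = 0.5926
v^3 = 6.5^3 = 274.625
P_betz = 0.5 * rho * A * v^3 * Cp_max
P_betz = 0.5 * 1.201 * 15915.3 * 274.625 * 0.5926
P_betz = 1555335.7 W

1555335.7


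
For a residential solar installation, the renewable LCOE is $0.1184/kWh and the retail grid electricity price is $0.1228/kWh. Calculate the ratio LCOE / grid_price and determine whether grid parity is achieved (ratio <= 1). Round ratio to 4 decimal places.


Compare LCOE to grid price:
  LCOE = $0.1184/kWh, Grid price = $0.1228/kWh
  Ratio = LCOE / grid_price = 0.1184 / 0.1228 = 0.9642
  Grid parity achieved (ratio <= 1)? yes

0.9642


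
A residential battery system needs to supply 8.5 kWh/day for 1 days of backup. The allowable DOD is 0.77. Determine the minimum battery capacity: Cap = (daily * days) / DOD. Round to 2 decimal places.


Total energy needed = daily * days = 8.5 * 1 = 8.5 kWh
Account for depth of discharge:
  Cap = total_energy / DOD = 8.5 / 0.77
  Cap = 11.04 kWh

11.04


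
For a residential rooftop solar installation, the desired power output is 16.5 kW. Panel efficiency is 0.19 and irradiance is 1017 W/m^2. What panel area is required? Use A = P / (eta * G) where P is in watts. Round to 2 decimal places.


Convert target power to watts: P = 16.5 * 1000 = 16500.0 W
Compute denominator: eta * G = 0.19 * 1017 = 193.23
Required area A = P / (eta * G) = 16500.0 / 193.23
A = 85.39 m^2

85.39


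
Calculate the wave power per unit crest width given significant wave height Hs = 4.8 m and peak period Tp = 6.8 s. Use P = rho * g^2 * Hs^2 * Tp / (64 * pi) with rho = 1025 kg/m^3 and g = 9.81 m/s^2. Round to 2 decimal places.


Apply wave power formula:
  g^2 = 9.81^2 = 96.2361
  Hs^2 = 4.8^2 = 23.04
  Numerator = rho * g^2 * Hs^2 * Tp = 1025 * 96.2361 * 23.04 * 6.8 = 15454439.82
  Denominator = 64 * pi = 201.0619
  P = 15454439.82 / 201.0619 = 76864.08 W/m

76864.08


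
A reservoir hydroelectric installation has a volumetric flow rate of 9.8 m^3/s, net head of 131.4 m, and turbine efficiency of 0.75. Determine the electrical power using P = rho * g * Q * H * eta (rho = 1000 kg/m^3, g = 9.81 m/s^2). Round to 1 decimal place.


Apply the hydropower formula P = rho * g * Q * H * eta
rho * g = 1000 * 9.81 = 9810.0
P = 9810.0 * 9.8 * 131.4 * 0.75
P = 9474399.9 W

9474399.9


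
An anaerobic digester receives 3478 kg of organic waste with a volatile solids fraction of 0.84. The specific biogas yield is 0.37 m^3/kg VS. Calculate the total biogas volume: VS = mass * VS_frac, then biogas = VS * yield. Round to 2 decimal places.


Compute volatile solids:
  VS = mass * VS_fraction = 3478 * 0.84 = 2921.52 kg
Calculate biogas volume:
  Biogas = VS * specific_yield = 2921.52 * 0.37
  Biogas = 1080.96 m^3

1080.96


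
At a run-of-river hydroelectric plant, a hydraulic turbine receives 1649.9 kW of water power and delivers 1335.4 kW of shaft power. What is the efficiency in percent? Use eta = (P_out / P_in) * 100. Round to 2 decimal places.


Turbine efficiency = (output power / input power) * 100
eta = (1335.4 / 1649.9) * 100
eta = 80.94%

80.94


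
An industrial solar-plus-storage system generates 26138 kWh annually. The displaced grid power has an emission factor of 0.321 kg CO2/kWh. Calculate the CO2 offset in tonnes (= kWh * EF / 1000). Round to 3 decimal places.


CO2 offset in kg = generation * emission_factor
CO2 offset = 26138 * 0.321 = 8390.3 kg
Convert to tonnes:
  CO2 offset = 8390.3 / 1000 = 8.390 tonnes

8.390


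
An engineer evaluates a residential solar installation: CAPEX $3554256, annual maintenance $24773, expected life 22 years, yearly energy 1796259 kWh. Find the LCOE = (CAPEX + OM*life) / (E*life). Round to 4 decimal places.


Total cost = CAPEX + OM * lifetime = 3554256 + 24773 * 22 = 3554256 + 545006 = 4099262
Total generation = annual * lifetime = 1796259 * 22 = 39517698 kWh
LCOE = 4099262 / 39517698
LCOE = 0.1037 $/kWh

0.1037


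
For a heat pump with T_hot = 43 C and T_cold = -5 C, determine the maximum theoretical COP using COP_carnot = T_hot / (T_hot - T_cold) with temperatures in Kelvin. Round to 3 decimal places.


Convert to Kelvin:
  T_hot = 43 + 273.15 = 316.15 K
  T_cold = -5 + 273.15 = 268.15 K
Apply Carnot COP formula:
  COP = T_hot_K / (T_hot_K - T_cold_K) = 316.15 / 48.0
  COP = 6.586

6.586


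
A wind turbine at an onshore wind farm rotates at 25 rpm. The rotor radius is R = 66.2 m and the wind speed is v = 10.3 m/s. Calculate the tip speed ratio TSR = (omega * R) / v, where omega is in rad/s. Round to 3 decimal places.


Convert rotational speed to rad/s:
  omega = 25 * 2 * pi / 60 = 2.618 rad/s
Compute tip speed:
  v_tip = omega * R = 2.618 * 66.2 = 173.311 m/s
Tip speed ratio:
  TSR = v_tip / v_wind = 173.311 / 10.3 = 16.826

16.826


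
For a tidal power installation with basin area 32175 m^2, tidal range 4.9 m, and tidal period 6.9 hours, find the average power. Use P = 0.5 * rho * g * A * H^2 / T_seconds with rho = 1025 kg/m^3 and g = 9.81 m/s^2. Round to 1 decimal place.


Convert period to seconds: T = 6.9 * 3600 = 24840.0 s
H^2 = 4.9^2 = 24.01
P = 0.5 * rho * g * A * H^2 / T
P = 0.5 * 1025 * 9.81 * 32175 * 24.01 / 24840.0
P = 156358.7 W

156358.7


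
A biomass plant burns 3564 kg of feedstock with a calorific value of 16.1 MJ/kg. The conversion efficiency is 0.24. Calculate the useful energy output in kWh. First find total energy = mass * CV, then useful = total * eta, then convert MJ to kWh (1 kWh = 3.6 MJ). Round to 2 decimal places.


Total energy = mass * CV = 3564 * 16.1 = 57380.4 MJ
Useful energy = total * eta = 57380.4 * 0.24 = 13771.3 MJ
Convert to kWh: 13771.3 / 3.6
Useful energy = 3825.36 kWh

3825.36


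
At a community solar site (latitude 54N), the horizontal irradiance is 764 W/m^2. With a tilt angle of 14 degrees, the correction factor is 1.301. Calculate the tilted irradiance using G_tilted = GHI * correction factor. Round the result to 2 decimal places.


Identify the given values:
  GHI = 764 W/m^2, tilt correction factor = 1.301
Apply the formula G_tilted = GHI * factor:
  G_tilted = 764 * 1.301
  G_tilted = 993.96 W/m^2

993.96


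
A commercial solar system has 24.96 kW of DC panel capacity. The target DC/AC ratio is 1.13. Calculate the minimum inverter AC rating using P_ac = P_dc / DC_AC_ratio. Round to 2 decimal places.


The inverter AC capacity is determined by the DC/AC ratio.
Given: P_dc = 24.96 kW, DC/AC ratio = 1.13
P_ac = P_dc / ratio = 24.96 / 1.13
P_ac = 22.09 kW

22.09


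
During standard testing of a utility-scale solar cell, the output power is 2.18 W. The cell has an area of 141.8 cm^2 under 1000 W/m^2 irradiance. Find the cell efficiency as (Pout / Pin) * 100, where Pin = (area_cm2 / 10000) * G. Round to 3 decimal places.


First compute the input power:
  Pin = area_cm2 / 10000 * G = 141.8 / 10000 * 1000 = 14.18 W
Then compute efficiency:
  Efficiency = (Pout / Pin) * 100 = (2.18 / 14.18) * 100
  Efficiency = 15.374%

15.374


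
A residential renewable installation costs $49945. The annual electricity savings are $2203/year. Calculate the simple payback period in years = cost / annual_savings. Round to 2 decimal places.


Simple payback period = initial cost / annual savings
Payback = 49945 / 2203
Payback = 22.67 years

22.67


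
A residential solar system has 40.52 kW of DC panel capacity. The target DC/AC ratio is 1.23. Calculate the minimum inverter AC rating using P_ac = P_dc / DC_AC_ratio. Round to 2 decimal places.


The inverter AC capacity is determined by the DC/AC ratio.
Given: P_dc = 40.52 kW, DC/AC ratio = 1.23
P_ac = P_dc / ratio = 40.52 / 1.23
P_ac = 32.94 kW

32.94


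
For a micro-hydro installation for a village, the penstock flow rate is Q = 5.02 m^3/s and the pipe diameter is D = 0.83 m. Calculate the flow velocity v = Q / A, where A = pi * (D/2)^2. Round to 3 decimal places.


Compute pipe cross-sectional area:
  A = pi * (D/2)^2 = pi * (0.83/2)^2 = 0.5411 m^2
Calculate velocity:
  v = Q / A = 5.02 / 0.5411
  v = 9.278 m/s

9.278


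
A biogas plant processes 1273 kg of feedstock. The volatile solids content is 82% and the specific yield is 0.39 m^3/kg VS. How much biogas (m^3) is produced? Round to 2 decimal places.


Compute volatile solids:
  VS = mass * VS_fraction = 1273 * 0.82 = 1043.86 kg
Calculate biogas volume:
  Biogas = VS * specific_yield = 1043.86 * 0.39
  Biogas = 407.11 m^3

407.11


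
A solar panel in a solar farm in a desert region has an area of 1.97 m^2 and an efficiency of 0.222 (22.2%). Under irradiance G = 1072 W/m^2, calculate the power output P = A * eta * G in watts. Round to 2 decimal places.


Use the solar power formula P = A * eta * G.
Given: A = 1.97 m^2, eta = 0.222, G = 1072 W/m^2
P = 1.97 * 0.222 * 1072
P = 468.83 W

468.83


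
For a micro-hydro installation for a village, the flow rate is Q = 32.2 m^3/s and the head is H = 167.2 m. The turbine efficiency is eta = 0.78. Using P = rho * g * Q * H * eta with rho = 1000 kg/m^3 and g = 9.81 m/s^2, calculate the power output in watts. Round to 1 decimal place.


Apply the hydropower formula P = rho * g * Q * H * eta
rho * g = 1000 * 9.81 = 9810.0
P = 9810.0 * 32.2 * 167.2 * 0.78
P = 41196066.9 W

41196066.9


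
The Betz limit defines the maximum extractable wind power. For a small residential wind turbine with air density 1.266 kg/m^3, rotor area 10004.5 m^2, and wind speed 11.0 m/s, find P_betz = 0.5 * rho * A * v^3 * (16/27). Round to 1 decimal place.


The Betz coefficient Cp_max = 16/27 = 0.5926
v^3 = 11.0^3 = 1331.0
P_betz = 0.5 * rho * A * v^3 * Cp_max
P_betz = 0.5 * 1.266 * 10004.5 * 1331.0 * 0.5926
P_betz = 4994975.6 W

4994975.6


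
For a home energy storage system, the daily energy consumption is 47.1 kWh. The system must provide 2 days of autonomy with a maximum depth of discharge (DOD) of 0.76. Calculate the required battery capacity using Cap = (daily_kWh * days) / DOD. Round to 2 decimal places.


Total energy needed = daily * days = 47.1 * 2 = 94.2 kWh
Account for depth of discharge:
  Cap = total_energy / DOD = 94.2 / 0.76
  Cap = 123.95 kWh

123.95


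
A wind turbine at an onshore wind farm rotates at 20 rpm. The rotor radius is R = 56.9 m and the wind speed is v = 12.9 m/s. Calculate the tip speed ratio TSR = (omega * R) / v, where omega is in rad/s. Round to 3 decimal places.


Convert rotational speed to rad/s:
  omega = 20 * 2 * pi / 60 = 2.0944 rad/s
Compute tip speed:
  v_tip = omega * R = 2.0944 * 56.9 = 119.171 m/s
Tip speed ratio:
  TSR = v_tip / v_wind = 119.171 / 12.9 = 9.238

9.238


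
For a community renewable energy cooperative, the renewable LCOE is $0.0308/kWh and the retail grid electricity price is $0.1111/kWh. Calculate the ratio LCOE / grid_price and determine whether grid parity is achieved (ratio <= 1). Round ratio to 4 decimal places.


Compare LCOE to grid price:
  LCOE = $0.0308/kWh, Grid price = $0.1111/kWh
  Ratio = LCOE / grid_price = 0.0308 / 0.1111 = 0.2772
  Grid parity achieved (ratio <= 1)? yes

0.2772


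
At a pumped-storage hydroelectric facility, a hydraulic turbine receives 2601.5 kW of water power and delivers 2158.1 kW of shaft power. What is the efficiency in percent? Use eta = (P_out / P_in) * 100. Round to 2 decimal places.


Turbine efficiency = (output power / input power) * 100
eta = (2158.1 / 2601.5) * 100
eta = 82.96%

82.96


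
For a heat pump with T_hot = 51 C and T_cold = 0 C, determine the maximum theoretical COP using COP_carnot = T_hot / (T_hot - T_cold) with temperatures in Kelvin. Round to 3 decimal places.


Convert to Kelvin:
  T_hot = 51 + 273.15 = 324.15 K
  T_cold = 0 + 273.15 = 273.15 K
Apply Carnot COP formula:
  COP = T_hot_K / (T_hot_K - T_cold_K) = 324.15 / 51.0
  COP = 6.356

6.356


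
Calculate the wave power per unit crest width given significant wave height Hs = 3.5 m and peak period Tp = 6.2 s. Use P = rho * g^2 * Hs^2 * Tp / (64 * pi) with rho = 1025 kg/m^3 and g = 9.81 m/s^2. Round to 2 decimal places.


Apply wave power formula:
  g^2 = 9.81^2 = 96.2361
  Hs^2 = 3.5^2 = 12.25
  Numerator = rho * g^2 * Hs^2 * Tp = 1025 * 96.2361 * 12.25 * 6.2 = 7491860.09
  Denominator = 64 * pi = 201.0619
  P = 7491860.09 / 201.0619 = 37261.46 W/m

37261.46


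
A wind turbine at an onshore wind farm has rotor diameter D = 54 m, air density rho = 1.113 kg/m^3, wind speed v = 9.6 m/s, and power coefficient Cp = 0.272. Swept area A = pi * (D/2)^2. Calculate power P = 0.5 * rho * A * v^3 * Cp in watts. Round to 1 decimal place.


Step 1 -- Compute swept area:
  A = pi * (D/2)^2 = pi * (54/2)^2 = 2290.22 m^2
Step 2 -- Apply wind power equation:
  P = 0.5 * rho * A * v^3 * Cp
  v^3 = 9.6^3 = 884.736
  P = 0.5 * 1.113 * 2290.22 * 884.736 * 0.272
  P = 306708.0 W

306708.0


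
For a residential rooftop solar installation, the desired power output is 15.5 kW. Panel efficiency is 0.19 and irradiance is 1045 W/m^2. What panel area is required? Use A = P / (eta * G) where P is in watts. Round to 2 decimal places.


Convert target power to watts: P = 15.5 * 1000 = 15500.0 W
Compute denominator: eta * G = 0.19 * 1045 = 198.55
Required area A = P / (eta * G) = 15500.0 / 198.55
A = 78.07 m^2

78.07


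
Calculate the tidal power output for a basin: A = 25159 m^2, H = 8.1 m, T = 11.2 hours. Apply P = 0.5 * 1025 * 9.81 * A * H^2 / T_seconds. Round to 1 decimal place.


Convert period to seconds: T = 11.2 * 3600 = 40320.0 s
H^2 = 8.1^2 = 65.61
P = 0.5 * rho * g * A * H^2 / T
P = 0.5 * 1025 * 9.81 * 25159 * 65.61 / 40320.0
P = 205828.6 W

205828.6


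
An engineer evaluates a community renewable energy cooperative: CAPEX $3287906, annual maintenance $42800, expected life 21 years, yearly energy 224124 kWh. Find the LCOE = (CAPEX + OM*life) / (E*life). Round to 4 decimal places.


Total cost = CAPEX + OM * lifetime = 3287906 + 42800 * 21 = 3287906 + 898800 = 4186706
Total generation = annual * lifetime = 224124 * 21 = 4706604 kWh
LCOE = 4186706 / 4706604
LCOE = 0.8895 $/kWh

0.8895


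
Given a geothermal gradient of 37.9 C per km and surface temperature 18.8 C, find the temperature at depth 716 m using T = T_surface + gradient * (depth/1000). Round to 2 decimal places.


Convert depth to km: 716 / 1000 = 0.716 km
Temperature increase = gradient * depth_km = 37.9 * 0.716 = 27.14 C
Temperature at depth = T_surface + delta_T = 18.8 + 27.14
T = 45.94 C

45.94


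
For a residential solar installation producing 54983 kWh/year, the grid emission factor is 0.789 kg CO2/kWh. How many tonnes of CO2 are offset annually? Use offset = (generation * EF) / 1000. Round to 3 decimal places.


CO2 offset in kg = generation * emission_factor
CO2 offset = 54983 * 0.789 = 43381.59 kg
Convert to tonnes:
  CO2 offset = 43381.59 / 1000 = 43.382 tonnes

43.382


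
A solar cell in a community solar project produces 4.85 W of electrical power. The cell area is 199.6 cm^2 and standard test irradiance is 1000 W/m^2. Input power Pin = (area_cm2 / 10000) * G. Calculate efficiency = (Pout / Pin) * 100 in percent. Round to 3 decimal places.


First compute the input power:
  Pin = area_cm2 / 10000 * G = 199.6 / 10000 * 1000 = 19.96 W
Then compute efficiency:
  Efficiency = (Pout / Pin) * 100 = (4.85 / 19.96) * 100
  Efficiency = 24.299%

24.299


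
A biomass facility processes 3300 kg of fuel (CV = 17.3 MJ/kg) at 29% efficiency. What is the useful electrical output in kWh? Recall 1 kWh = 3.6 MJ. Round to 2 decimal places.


Total energy = mass * CV = 3300 * 17.3 = 57090.0 MJ
Useful energy = total * eta = 57090.0 * 0.29 = 16556.1 MJ
Convert to kWh: 16556.1 / 3.6
Useful energy = 4598.92 kWh

4598.92


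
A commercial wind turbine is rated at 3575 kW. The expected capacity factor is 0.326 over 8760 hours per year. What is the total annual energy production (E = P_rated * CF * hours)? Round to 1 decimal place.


Annual energy = rated_kW * capacity_factor * hours_per_year
Given: P_rated = 3575 kW, CF = 0.326, hours = 8760
E = 3575 * 0.326 * 8760
E = 10209342.0 kWh

10209342.0


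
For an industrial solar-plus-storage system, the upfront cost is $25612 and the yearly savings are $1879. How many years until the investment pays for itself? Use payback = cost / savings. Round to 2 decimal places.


Simple payback period = initial cost / annual savings
Payback = 25612 / 1879
Payback = 13.63 years

13.63


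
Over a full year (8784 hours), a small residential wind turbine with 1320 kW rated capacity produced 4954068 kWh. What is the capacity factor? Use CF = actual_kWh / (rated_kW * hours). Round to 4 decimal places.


Capacity factor = actual output / maximum possible output
Maximum possible = rated * hours = 1320 * 8784 = 11594880 kWh
CF = 4954068 / 11594880
CF = 0.4273

0.4273


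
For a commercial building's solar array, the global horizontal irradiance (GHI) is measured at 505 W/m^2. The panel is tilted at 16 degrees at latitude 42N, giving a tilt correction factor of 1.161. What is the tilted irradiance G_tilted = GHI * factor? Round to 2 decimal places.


Identify the given values:
  GHI = 505 W/m^2, tilt correction factor = 1.161
Apply the formula G_tilted = GHI * factor:
  G_tilted = 505 * 1.161
  G_tilted = 586.31 W/m^2

586.31


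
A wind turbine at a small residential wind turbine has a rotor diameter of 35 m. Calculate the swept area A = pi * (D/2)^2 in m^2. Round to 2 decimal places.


Compute the rotor radius:
  r = D / 2 = 35 / 2 = 17.5 m
Calculate swept area:
  A = pi * r^2 = pi * 17.5^2
  A = 962.11 m^2

962.11


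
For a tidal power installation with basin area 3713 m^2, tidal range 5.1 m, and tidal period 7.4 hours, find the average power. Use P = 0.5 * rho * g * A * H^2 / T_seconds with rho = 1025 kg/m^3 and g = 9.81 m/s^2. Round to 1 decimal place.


Convert period to seconds: T = 7.4 * 3600 = 26640.0 s
H^2 = 5.1^2 = 26.01
P = 0.5 * rho * g * A * H^2 / T
P = 0.5 * 1025 * 9.81 * 3713 * 26.01 / 26640.0
P = 18226.1 W

18226.1


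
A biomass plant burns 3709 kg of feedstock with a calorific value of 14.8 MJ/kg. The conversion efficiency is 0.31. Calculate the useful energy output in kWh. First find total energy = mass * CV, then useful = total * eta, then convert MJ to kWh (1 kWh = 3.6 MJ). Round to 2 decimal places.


Total energy = mass * CV = 3709 * 14.8 = 54893.2 MJ
Useful energy = total * eta = 54893.2 * 0.31 = 17016.89 MJ
Convert to kWh: 17016.89 / 3.6
Useful energy = 4726.91 kWh

4726.91


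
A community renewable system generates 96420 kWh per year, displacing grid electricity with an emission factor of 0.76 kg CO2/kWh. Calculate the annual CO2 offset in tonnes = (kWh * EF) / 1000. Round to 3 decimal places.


CO2 offset in kg = generation * emission_factor
CO2 offset = 96420 * 0.76 = 73279.2 kg
Convert to tonnes:
  CO2 offset = 73279.2 / 1000 = 73.279 tonnes

73.279


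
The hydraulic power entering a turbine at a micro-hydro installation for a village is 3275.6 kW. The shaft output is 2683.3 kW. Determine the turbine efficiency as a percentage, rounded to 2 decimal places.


Turbine efficiency = (output power / input power) * 100
eta = (2683.3 / 3275.6) * 100
eta = 81.92%

81.92


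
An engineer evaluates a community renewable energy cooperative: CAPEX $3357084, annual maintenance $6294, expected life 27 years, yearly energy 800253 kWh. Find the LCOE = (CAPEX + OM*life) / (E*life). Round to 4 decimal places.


Total cost = CAPEX + OM * lifetime = 3357084 + 6294 * 27 = 3357084 + 169938 = 3527022
Total generation = annual * lifetime = 800253 * 27 = 21606831 kWh
LCOE = 3527022 / 21606831
LCOE = 0.1632 $/kWh

0.1632


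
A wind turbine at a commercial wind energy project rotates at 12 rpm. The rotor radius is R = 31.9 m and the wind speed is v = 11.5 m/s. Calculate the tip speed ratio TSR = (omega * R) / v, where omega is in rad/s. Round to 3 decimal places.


Convert rotational speed to rad/s:
  omega = 12 * 2 * pi / 60 = 1.2566 rad/s
Compute tip speed:
  v_tip = omega * R = 1.2566 * 31.9 = 40.087 m/s
Tip speed ratio:
  TSR = v_tip / v_wind = 40.087 / 11.5 = 3.486

3.486


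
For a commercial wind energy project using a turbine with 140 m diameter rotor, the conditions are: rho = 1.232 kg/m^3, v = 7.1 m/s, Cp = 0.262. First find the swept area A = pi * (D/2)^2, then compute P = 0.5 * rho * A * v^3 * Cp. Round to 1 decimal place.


Step 1 -- Compute swept area:
  A = pi * (D/2)^2 = pi * (140/2)^2 = 15393.8 m^2
Step 2 -- Apply wind power equation:
  P = 0.5 * rho * A * v^3 * Cp
  v^3 = 7.1^3 = 357.911
  P = 0.5 * 1.232 * 15393.8 * 357.911 * 0.262
  P = 889207.3 W

889207.3


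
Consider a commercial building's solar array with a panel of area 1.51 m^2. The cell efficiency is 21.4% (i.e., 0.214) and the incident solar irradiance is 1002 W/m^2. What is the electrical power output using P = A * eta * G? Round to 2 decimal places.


Use the solar power formula P = A * eta * G.
Given: A = 1.51 m^2, eta = 0.214, G = 1002 W/m^2
P = 1.51 * 0.214 * 1002
P = 323.79 W

323.79


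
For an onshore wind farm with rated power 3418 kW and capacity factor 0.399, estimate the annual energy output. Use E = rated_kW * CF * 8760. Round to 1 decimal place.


Annual energy = rated_kW * capacity_factor * hours_per_year
Given: P_rated = 3418 kW, CF = 0.399, hours = 8760
E = 3418 * 0.399 * 8760
E = 11946730.3 kWh

11946730.3


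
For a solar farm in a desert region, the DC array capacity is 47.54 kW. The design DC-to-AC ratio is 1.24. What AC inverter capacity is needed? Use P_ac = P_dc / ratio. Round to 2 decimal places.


The inverter AC capacity is determined by the DC/AC ratio.
Given: P_dc = 47.54 kW, DC/AC ratio = 1.24
P_ac = P_dc / ratio = 47.54 / 1.24
P_ac = 38.34 kW

38.34


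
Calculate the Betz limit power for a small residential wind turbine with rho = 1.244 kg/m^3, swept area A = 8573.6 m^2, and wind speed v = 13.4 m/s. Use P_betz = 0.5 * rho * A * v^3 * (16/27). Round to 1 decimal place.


The Betz coefficient Cp_max = 16/27 = 0.5926
v^3 = 13.4^3 = 2406.104
P_betz = 0.5 * rho * A * v^3 * Cp_max
P_betz = 0.5 * 1.244 * 8573.6 * 2406.104 * 0.5926
P_betz = 7603686.7 W

7603686.7


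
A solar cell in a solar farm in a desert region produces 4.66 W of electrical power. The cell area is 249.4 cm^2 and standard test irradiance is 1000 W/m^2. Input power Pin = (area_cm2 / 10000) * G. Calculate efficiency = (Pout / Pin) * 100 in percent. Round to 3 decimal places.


First compute the input power:
  Pin = area_cm2 / 10000 * G = 249.4 / 10000 * 1000 = 24.94 W
Then compute efficiency:
  Efficiency = (Pout / Pin) * 100 = (4.66 / 24.94) * 100
  Efficiency = 18.685%

18.685


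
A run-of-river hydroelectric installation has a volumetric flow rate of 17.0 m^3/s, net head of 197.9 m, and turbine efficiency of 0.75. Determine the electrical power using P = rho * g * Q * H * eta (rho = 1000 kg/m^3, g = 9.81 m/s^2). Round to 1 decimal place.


Apply the hydropower formula P = rho * g * Q * H * eta
rho * g = 1000 * 9.81 = 9810.0
P = 9810.0 * 17.0 * 197.9 * 0.75
P = 24752837.3 W

24752837.3


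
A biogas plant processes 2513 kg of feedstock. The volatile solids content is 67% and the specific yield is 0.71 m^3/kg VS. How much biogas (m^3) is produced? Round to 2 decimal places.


Compute volatile solids:
  VS = mass * VS_fraction = 2513 * 0.67 = 1683.71 kg
Calculate biogas volume:
  Biogas = VS * specific_yield = 1683.71 * 0.71
  Biogas = 1195.43 m^3

1195.43


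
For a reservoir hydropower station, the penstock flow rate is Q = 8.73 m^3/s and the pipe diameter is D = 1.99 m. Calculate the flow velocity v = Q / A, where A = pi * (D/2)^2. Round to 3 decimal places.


Compute pipe cross-sectional area:
  A = pi * (D/2)^2 = pi * (1.99/2)^2 = 3.1103 m^2
Calculate velocity:
  v = Q / A = 8.73 / 3.1103
  v = 2.807 m/s

2.807
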